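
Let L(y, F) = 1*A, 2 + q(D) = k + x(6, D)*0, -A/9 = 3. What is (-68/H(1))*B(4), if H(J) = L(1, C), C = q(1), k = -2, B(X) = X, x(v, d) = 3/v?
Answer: 272/27 ≈ 10.074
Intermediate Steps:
A = -27 (A = -9*3 = -27)
q(D) = -4 (q(D) = -2 + (-2 + (3/6)*0) = -2 + (-2 + (3*(⅙))*0) = -2 + (-2 + (½)*0) = -2 + (-2 + 0) = -2 - 2 = -4)
C = -4
L(y, F) = -27 (L(y, F) = 1*(-27) = -27)
H(J) = -27
(-68/H(1))*B(4) = -68/(-27)*4 = -68*(-1/27)*4 = (68/27)*4 = 272/27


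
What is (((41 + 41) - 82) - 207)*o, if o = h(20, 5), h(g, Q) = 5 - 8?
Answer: 621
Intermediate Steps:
h(g, Q) = -3
o = -3
(((41 + 41) - 82) - 207)*o = (((41 + 41) - 82) - 207)*(-3) = ((82 - 82) - 207)*(-3) = (0 - 207)*(-3) = -207*(-3) = 621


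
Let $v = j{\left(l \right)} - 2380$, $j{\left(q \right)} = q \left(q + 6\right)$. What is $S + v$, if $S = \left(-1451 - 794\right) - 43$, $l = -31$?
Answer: $-3893$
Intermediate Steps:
$j{\left(q \right)} = q \left(6 + q\right)$
$v = -1605$ ($v = - 31 \left(6 - 31\right) - 2380 = \left(-31\right) \left(-25\right) - 2380 = 775 - 2380 = -1605$)
$S = -2288$ ($S = -2245 - 43 = -2288$)
$S + v = -2288 - 1605 = -3893$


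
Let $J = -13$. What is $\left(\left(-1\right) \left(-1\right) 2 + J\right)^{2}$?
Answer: $121$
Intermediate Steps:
$\left(\left(-1\right) \left(-1\right) 2 + J\right)^{2} = \left(\left(-1\right) \left(-1\right) 2 - 13\right)^{2} = \left(1 \cdot 2 - 13\right)^{2} = \left(2 - 13\right)^{2} = \left(-11\right)^{2} = 121$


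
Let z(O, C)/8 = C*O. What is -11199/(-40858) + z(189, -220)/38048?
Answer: -411403299/48580162 ≈ -8.4686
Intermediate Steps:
z(O, C) = 8*C*O (z(O, C) = 8*(C*O) = 8*C*O)
-11199/(-40858) + z(189, -220)/38048 = -11199/(-40858) + (8*(-220)*189)/38048 = -11199*(-1/40858) - 332640*1/38048 = 11199/40858 - 10395/1189 = -411403299/48580162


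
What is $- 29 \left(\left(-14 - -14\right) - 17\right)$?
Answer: $493$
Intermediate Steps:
$- 29 \left(\left(-14 - -14\right) - 17\right) = - 29 \left(\left(-14 + 14\right) - 17\right) = - 29 \left(0 - 17\right) = \left(-29\right) \left(-17\right) = 493$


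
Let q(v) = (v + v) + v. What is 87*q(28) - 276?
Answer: 7032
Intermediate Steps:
q(v) = 3*v (q(v) = 2*v + v = 3*v)
87*q(28) - 276 = 87*(3*28) - 276 = 87*84 - 276 = 7308 - 276 = 7032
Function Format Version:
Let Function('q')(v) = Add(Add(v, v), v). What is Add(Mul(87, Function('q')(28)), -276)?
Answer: 7032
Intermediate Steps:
Function('q')(v) = Mul(3, v) (Function('q')(v) = Add(Mul(2, v), v) = Mul(3, v))
Add(Mul(87, Function('q')(28)), -276) = Add(Mul(87, Mul(3, 28)), -276) = Add(Mul(87, 84), -276) = Add(7308, -276) = 7032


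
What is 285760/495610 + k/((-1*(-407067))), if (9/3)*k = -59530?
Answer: 31946673446/60523942761 ≈ 0.52783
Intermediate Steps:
k = -59530/3 (k = (⅓)*(-59530) = -59530/3 ≈ -19843.)
285760/495610 + k/((-1*(-407067))) = 285760/495610 - 59530/(3*((-1*(-407067)))) = 285760*(1/495610) - 59530/3/407067 = 28576/49561 - 59530/3*1/407067 = 28576/49561 - 59530/1221201 = 31946673446/60523942761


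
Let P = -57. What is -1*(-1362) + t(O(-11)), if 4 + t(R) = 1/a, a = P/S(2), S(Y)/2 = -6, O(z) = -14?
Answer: 25806/19 ≈ 1358.2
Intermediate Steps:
S(Y) = -12 (S(Y) = 2*(-6) = -12)
a = 19/4 (a = -57/(-12) = -57*(-1/12) = 19/4 ≈ 4.7500)
t(R) = -72/19 (t(R) = -4 + 1/(19/4) = -4 + 4/19 = -72/19)
-1*(-1362) + t(O(-11)) = -1*(-1362) - 72/19 = 1362 - 72/19 = 25806/19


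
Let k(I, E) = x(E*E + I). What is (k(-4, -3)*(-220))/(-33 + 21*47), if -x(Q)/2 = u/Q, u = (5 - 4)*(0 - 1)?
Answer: -44/477 ≈ -0.092243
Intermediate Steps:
u = -1 (u = 1*(-1) = -1)
x(Q) = 2/Q (x(Q) = -(-2)/Q = 2/Q)
k(I, E) = 2/(I + E**2) (k(I, E) = 2/(E*E + I) = 2/(E**2 + I) = 2/(I + E**2))
(k(-4, -3)*(-220))/(-33 + 21*47) = ((2/(-4 + (-3)**2))*(-220))/(-33 + 21*47) = ((2/(-4 + 9))*(-220))/(-33 + 987) = ((2/5)*(-220))/954 = ((2*(1/5))*(-220))*(1/954) = ((2/5)*(-220))*(1/954) = -88*1/954 = -44/477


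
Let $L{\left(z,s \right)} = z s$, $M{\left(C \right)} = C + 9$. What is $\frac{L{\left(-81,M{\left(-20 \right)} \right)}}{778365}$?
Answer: $\frac{99}{86485} \approx 0.0011447$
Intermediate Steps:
$M{\left(C \right)} = 9 + C$
$L{\left(z,s \right)} = s z$
$\frac{L{\left(-81,M{\left(-20 \right)} \right)}}{778365} = \frac{\left(9 - 20\right) \left(-81\right)}{778365} = \left(-11\right) \left(-81\right) \frac{1}{778365} = 891 \cdot \frac{1}{778365} = \frac{99}{86485}$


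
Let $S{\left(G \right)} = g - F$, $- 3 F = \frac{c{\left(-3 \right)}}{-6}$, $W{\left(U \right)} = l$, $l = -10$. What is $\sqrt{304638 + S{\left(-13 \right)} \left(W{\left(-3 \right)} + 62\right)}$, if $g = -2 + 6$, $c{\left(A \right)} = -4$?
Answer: $\frac{\sqrt{2743718}}{3} \approx 552.14$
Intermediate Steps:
$W{\left(U \right)} = -10$
$g = 4$
$F = - \frac{2}{9}$ ($F = - \frac{\left(-4\right) \frac{1}{-6}}{3} = - \frac{\left(-4\right) \left(- \frac{1}{6}\right)}{3} = \left(- \frac{1}{3}\right) \frac{2}{3} = - \frac{2}{9} \approx -0.22222$)
$S{\left(G \right)} = \frac{38}{9}$ ($S{\left(G \right)} = 4 - - \frac{2}{9} = 4 + \frac{2}{9} = \frac{38}{9}$)
$\sqrt{304638 + S{\left(-13 \right)} \left(W{\left(-3 \right)} + 62\right)} = \sqrt{304638 + \frac{38 \left(-10 + 62\right)}{9}} = \sqrt{304638 + \frac{38}{9} \cdot 52} = \sqrt{304638 + \frac{1976}{9}} = \sqrt{\frac{2743718}{9}} = \frac{\sqrt{2743718}}{3}$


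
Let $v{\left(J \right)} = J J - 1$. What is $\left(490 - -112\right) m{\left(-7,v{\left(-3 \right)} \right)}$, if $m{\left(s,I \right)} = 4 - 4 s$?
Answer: $19264$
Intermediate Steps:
$v{\left(J \right)} = -1 + J^{2}$ ($v{\left(J \right)} = J^{2} - 1 = -1 + J^{2}$)
$\left(490 - -112\right) m{\left(-7,v{\left(-3 \right)} \right)} = \left(490 - -112\right) \left(4 - -28\right) = \left(490 + 112\right) \left(4 + 28\right) = 602 \cdot 32 = 19264$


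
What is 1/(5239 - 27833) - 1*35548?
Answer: -803171513/22594 ≈ -35548.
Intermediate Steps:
1/(5239 - 27833) - 1*35548 = 1/(-22594) - 35548 = -1/22594 - 35548 = -803171513/22594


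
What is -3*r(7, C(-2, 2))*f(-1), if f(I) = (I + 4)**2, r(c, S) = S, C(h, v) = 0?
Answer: 0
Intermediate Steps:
f(I) = (4 + I)**2
-3*r(7, C(-2, 2))*f(-1) = -0*(4 - 1)**2 = -0*3**2 = -0*9 = -3*0 = 0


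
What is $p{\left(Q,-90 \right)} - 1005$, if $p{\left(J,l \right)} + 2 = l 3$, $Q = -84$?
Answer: $-1277$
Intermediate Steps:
$p{\left(J,l \right)} = -2 + 3 l$ ($p{\left(J,l \right)} = -2 + l 3 = -2 + 3 l$)
$p{\left(Q,-90 \right)} - 1005 = \left(-2 + 3 \left(-90\right)\right) - 1005 = \left(-2 - 270\right) - 1005 = -272 - 1005 = -1277$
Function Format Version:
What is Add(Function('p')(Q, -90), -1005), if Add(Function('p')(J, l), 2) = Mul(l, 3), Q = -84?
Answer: -1277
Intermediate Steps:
Function('p')(J, l) = Add(-2, Mul(3, l)) (Function('p')(J, l) = Add(-2, Mul(l, 3)) = Add(-2, Mul(3, l)))
Add(Function('p')(Q, -90), -1005) = Add(Add(-2, Mul(3, -90)), -1005) = Add(Add(-2, -270), -1005) = Add(-272, -1005) = -1277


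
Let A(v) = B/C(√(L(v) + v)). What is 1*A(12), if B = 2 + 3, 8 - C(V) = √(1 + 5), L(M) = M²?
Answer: 20/29 + 5*√6/58 ≈ 0.90082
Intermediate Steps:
C(V) = 8 - √6 (C(V) = 8 - √(1 + 5) = 8 - √6)
B = 5
A(v) = 5/(8 - √6)
1*A(12) = 1*(20/29 + 5*√6/58) = 20/29 + 5*√6/58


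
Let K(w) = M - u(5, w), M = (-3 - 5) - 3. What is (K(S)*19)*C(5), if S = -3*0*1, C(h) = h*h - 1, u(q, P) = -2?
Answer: -4104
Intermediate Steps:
C(h) = -1 + h**2 (C(h) = h**2 - 1 = -1 + h**2)
S = 0 (S = 0*1 = 0)
M = -11 (M = -8 - 3 = -11)
K(w) = -9 (K(w) = -11 - 1*(-2) = -11 + 2 = -9)
(K(S)*19)*C(5) = (-9*19)*(-1 + 5**2) = -171*(-1 + 25) = -171*24 = -4104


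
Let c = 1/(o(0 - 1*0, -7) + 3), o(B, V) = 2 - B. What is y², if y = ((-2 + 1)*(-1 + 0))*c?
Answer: 1/25 ≈ 0.040000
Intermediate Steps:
c = ⅕ (c = 1/((2 - (0 - 1*0)) + 3) = 1/((2 - (0 + 0)) + 3) = 1/((2 - 1*0) + 3) = 1/((2 + 0) + 3) = 1/(2 + 3) = 1/5 = ⅕ ≈ 0.20000)
y = ⅕ (y = ((-2 + 1)*(-1 + 0))*(⅕) = -1*(-1)*(⅕) = 1*(⅕) = ⅕ ≈ 0.20000)
y² = (⅕)² = 1/25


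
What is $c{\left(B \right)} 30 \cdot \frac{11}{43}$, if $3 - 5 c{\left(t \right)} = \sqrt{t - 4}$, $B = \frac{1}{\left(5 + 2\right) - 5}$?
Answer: $\frac{198}{43} - \frac{33 i \sqrt{14}}{43} \approx 4.6047 - 2.8715 i$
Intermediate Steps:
$B = \frac{1}{2}$ ($B = \frac{1}{7 - 5} = \frac{1}{2} \approx 0.5$)
$c{\left(t \right)} = \frac{3}{5} - \frac{\sqrt{-4 + t}}{5}$ ($c{\left(t \right)} = \frac{3}{5} - \frac{\sqrt{t - 4}}{5} = \frac{3}{5} - \frac{\sqrt{-4 + t}}{5}$)
$c{\left(B \right)} 30 \cdot \frac{11}{43} = \left(\frac{3}{5} - \frac{\sqrt{-4 + \frac{1}{2}}}{5}\right) 30 \cdot \frac{11}{43} = \left(\frac{3}{5} - \frac{\sqrt{- \frac{7}{2}}}{5}\right) 30 \cdot 11 \cdot \frac{1}{43} = \left(\frac{3}{5} - \frac{\frac{1}{2} i \sqrt{14}}{5}\right) 30 \cdot \frac{11}{43} = \left(\frac{3}{5} - \frac{i \sqrt{14}}{10}\right) 30 \cdot \frac{11}{43} = \left(18 - 3 i \sqrt{14}\right) \frac{11}{43} = \frac{198}{43} - \frac{33 i \sqrt{14}}{43}$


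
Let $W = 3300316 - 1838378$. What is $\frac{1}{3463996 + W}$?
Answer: $\frac{1}{4925934} \approx 2.0301 \cdot 10^{-7}$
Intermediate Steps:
$W = 1461938$
$\frac{1}{3463996 + W} = \frac{1}{3463996 + 1461938} = \frac{1}{4925934}$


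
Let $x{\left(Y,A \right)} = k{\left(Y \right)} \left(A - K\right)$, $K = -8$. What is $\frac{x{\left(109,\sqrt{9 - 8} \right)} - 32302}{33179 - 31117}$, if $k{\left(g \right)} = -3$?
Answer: $- \frac{32329}{2062} \approx -15.678$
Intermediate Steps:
$x{\left(Y,A \right)} = -24 - 3 A$ ($x{\left(Y,A \right)} = - 3 \left(A - -8\right) = - 3 \left(A + 8\right) = - 3 \left(8 + A\right) = -24 - 3 A$)
$\frac{x{\left(109,\sqrt{9 - 8} \right)} - 32302}{33179 - 31117} = \frac{\left(-24 - 3 \sqrt{9 - 8}\right) - 32302}{33179 - 31117} = \frac{\left(-24 - 3 \sqrt{1}\right) - 32302}{2062} = \left(\left(-24 - 3\right) - 32302\right) \frac{1}{2062} = \left(-27 - 32302\right) \frac{1}{2062} = \left(-32329\right) \frac{1}{2062} = - \frac{32329}{2062}$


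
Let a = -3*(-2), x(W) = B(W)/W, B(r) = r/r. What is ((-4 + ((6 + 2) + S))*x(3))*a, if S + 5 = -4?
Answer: -10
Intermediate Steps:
S = -9 (S = -5 - 4 = -9)
B(r) = 1
x(W) = 1/W
a = 6
((-4 + ((6 + 2) + S))*x(3))*a = ((-4 + ((6 + 2) - 9))/3)*6 = ((-4 + (8 - 9))*(⅓))*6 = ((-4 - 1)*(⅓))*6 = -5*⅓*6 = -5/3*6 = -10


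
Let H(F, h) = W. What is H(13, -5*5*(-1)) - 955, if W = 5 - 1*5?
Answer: -955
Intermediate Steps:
W = 0 (W = 5 - 5 = 0)
H(F, h) = 0
H(13, -5*5*(-1)) - 955 = 0 - 955 = -955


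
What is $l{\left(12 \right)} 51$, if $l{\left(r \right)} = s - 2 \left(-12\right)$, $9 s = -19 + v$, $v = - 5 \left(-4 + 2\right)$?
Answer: $1173$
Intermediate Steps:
$v = 10$ ($v = \left(-5\right) \left(-2\right) = 10$)
$s = -1$ ($s = \frac{-19 + 10}{9} = \frac{1}{9} \left(-9\right) = -1$)
$l{\left(r \right)} = 23$ ($l{\left(r \right)} = -1 - 2 \left(-12\right) = -1 - -24 = -1 + 24 = 23$)
$l{\left(12 \right)} 51 = 23 \cdot 51 = 1173$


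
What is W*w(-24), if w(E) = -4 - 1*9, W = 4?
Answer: -52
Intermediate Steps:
w(E) = -13 (w(E) = -4 - 9 = -13)
W*w(-24) = 4*(-13) = -52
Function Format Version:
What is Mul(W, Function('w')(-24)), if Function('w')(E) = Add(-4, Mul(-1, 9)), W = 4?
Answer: -52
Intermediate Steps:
Function('w')(E) = -13 (Function('w')(E) = Add(-4, -9) = -13)
Mul(W, Function('w')(-24)) = Mul(4, -13) = -52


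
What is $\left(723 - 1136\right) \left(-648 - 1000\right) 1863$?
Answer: $1268002512$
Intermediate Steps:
$\left(723 - 1136\right) \left(-648 - 1000\right) 1863 = \left(-413\right) \left(-1648\right) 1863 = 680624 \cdot 1863 = 1268002512$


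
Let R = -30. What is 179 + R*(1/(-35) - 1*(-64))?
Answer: -12181/7 ≈ -1740.1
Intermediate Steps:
179 + R*(1/(-35) - 1*(-64)) = 179 - 30*(1/(-35) - 1*(-64)) = 179 - 30*(-1/35 + 64) = 179 - 30*2239/35 = 179 - 13434/7 = -12181/7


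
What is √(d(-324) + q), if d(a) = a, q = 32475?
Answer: √32151 ≈ 179.31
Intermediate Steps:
√(d(-324) + q) = √(-324 + 32475) = √32151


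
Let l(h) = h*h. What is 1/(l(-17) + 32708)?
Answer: 1/32997 ≈ 3.0306e-5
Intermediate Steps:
l(h) = h²
1/(l(-17) + 32708) = 1/((-17)² + 32708) = 1/(289 + 32708) = 1/32997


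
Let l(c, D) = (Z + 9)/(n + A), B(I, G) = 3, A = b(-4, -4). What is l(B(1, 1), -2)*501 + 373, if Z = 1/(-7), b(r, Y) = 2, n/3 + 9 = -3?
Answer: 28856/119 ≈ 242.49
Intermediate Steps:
n = -36 (n = -27 + 3*(-3) = -27 - 9 = -36)
Z = -⅐ ≈ -0.14286
A = 2
l(c, D) = -31/119 (l(c, D) = (-⅐ + 9)/(-36 + 2) = (62/7)/(-34) = (62/7)*(-1/34) = -31/119)
l(B(1, 1), -2)*501 + 373 = -31/119*501 + 373 = -15531/119 + 373 = 28856/119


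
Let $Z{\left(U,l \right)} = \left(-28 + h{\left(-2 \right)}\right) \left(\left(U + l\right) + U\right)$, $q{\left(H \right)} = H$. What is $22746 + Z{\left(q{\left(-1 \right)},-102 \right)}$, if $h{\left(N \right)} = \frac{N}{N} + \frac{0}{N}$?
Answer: $25554$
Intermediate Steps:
$h{\left(N \right)} = 1$ ($h{\left(N \right)} = 1 + 0 = 1$)
$Z{\left(U,l \right)} = - 54 U - 27 l$ ($Z{\left(U,l \right)} = \left(-28 + 1\right) \left(\left(U + l\right) + U\right) = - 27 \left(l + 2 U\right) = - 54 U - 27 l$)
$22746 + Z{\left(q{\left(-1 \right)},-102 \right)} = 22746 - -2808 = 22746 + \left(54 + 2754\right) = 22746 + 2808 = 25554$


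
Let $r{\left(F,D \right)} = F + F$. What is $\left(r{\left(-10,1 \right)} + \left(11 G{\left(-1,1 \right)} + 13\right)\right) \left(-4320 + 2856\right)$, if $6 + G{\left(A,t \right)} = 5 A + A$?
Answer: $203496$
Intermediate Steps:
$r{\left(F,D \right)} = 2 F$
$G{\left(A,t \right)} = -6 + 6 A$ ($G{\left(A,t \right)} = -6 + \left(5 A + A\right) = -6 + 6 A$)
$\left(r{\left(-10,1 \right)} + \left(11 G{\left(-1,1 \right)} + 13\right)\right) \left(-4320 + 2856\right) = \left(2 \left(-10\right) + \left(11 \left(-6 + 6 \left(-1\right)\right) + 13\right)\right) \left(-4320 + 2856\right) = \left(-20 + \left(11 \left(-6 - 6\right) + 13\right)\right) \left(-1464\right) = \left(-20 + \left(11 \left(-12\right) + 13\right)\right) \left(-1464\right) = \left(-20 + \left(-132 + 13\right)\right) \left(-1464\right) = \left(-20 - 119\right) \left(-1464\right) = \left(-139\right) \left(-1464\right) = 203496$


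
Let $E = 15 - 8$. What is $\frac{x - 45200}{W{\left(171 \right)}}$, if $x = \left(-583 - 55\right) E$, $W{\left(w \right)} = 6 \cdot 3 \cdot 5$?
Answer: $- \frac{24833}{45} \approx -551.84$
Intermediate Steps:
$E = 7$ ($E = 15 - 8 = 7$)
$W{\left(w \right)} = 90$ ($W{\left(w \right)} = 18 \cdot 5 = 90$)
$x = -4466$ ($x = \left(-583 - 55\right) 7 = \left(-638\right) 7 = -4466$)
$\frac{x - 45200}{W{\left(171 \right)}} = \frac{-4466 - 45200}{90} = \left(-49666\right) \frac{1}{90} = - \frac{24833}{45}$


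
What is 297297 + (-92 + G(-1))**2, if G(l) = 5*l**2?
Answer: 304866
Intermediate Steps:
297297 + (-92 + G(-1))**2 = 297297 + (-92 + 5*(-1)**2)**2 = 297297 + (-92 + 5*1)**2 = 297297 + (-92 + 5)**2 = 297297 + (-87)**2 = 297297 + 7569 = 304866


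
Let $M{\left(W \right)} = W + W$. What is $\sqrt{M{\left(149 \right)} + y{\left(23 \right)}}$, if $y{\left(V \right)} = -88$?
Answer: $\sqrt{210} \approx 14.491$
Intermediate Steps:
$M{\left(W \right)} = 2 W$
$\sqrt{M{\left(149 \right)} + y{\left(23 \right)}} = \sqrt{2 \cdot 149 - 88} = \sqrt{298 - 88} = \sqrt{210}$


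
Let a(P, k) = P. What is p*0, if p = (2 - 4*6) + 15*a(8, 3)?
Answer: 0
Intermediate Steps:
p = 98 (p = (2 - 4*6) + 15*8 = (2 - 24) + 120 = -22 + 120 = 98)
p*0 = 98*0 = 0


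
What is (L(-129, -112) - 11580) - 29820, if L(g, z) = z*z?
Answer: -28856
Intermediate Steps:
L(g, z) = z²
(L(-129, -112) - 11580) - 29820 = ((-112)² - 11580) - 29820 = (12544 - 11580) - 29820 = 964 - 29820 = -28856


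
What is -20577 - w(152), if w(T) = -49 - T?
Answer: -20376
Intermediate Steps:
-20577 - w(152) = -20577 - (-49 - 1*152) = -20577 - (-49 - 152) = -20577 - 1*(-201) = -20577 + 201 = -20376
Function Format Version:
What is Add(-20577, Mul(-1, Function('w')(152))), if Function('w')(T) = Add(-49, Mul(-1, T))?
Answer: -20376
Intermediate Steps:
Add(-20577, Mul(-1, Function('w')(152))) = Add(-20577, Mul(-1, Add(-49, Mul(-1, 152)))) = Add(-20577, Mul(-1, Add(-49, -152))) = Add(-20577, Mul(-1, -201)) = Add(-20577, 201) = -20376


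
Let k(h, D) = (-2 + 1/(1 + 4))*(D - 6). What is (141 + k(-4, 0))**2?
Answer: 576081/25 ≈ 23043.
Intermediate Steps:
k(h, D) = 54/5 - 9*D/5 (k(h, D) = (-2 + 1/5)*(-6 + D) = -9*(-6 + D)/5 = 54/5 - 9*D/5)
(141 + k(-4, 0))**2 = (141 + (54/5 - 9/5*0))**2 = (141 + (54/5 + 0))**2 = (141 + 54/5)**2 = (759/5)**2 = 576081/25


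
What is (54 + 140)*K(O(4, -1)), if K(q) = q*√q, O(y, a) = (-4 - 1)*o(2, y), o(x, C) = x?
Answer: -1940*I*√10 ≈ -6134.8*I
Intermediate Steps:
O(y, a) = -10 (O(y, a) = (-4 - 1)*2 = -5*2 = -10)
K(q) = q^(3/2)
(54 + 140)*K(O(4, -1)) = (54 + 140)*(-10)^(3/2) = 194*(-10*I*√10) = -1940*I*√10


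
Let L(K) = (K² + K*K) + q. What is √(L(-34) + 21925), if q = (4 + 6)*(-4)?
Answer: √24197 ≈ 155.55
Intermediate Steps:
q = -40 (q = 10*(-4) = -40)
L(K) = -40 + 2*K² (L(K) = (K² + K*K) - 40 = (K² + K²) - 40 = 2*K² - 40 = -40 + 2*K²)
√(L(-34) + 21925) = √((-40 + 2*(-34)²) + 21925) = √((-40 + 2*1156) + 21925) = √((-40 + 2312) + 21925) = √(2272 + 21925) = √24197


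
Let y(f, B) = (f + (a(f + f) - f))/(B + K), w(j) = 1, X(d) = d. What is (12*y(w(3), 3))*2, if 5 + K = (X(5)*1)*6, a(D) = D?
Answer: 12/7 ≈ 1.7143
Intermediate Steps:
K = 25 (K = -5 + (5*1)*6 = -5 + 5*6 = -5 + 30 = 25)
y(f, B) = 2*f/(25 + B) (y(f, B) = (f + ((f + f) - f))/(B + 25) = (f + (2*f - f))/(25 + B) = (f + f)/(25 + B) = (2*f)/(25 + B) = 2*f/(25 + B))
(12*y(w(3), 3))*2 = (12*(2*1/(25 + 3)))*2 = (12*(2*1/28))*2 = (12*(2*1*(1/28)))*2 = (12*(1/14))*2 = (6/7)*2 = 12/7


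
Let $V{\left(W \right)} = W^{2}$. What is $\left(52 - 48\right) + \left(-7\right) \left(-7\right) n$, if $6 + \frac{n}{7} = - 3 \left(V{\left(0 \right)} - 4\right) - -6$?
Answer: $4120$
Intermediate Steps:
$n = 84$ ($n = -42 + 7 \left(- 3 \left(0^{2} - 4\right) - -6\right) = -42 + 7 \left(- 3 \left(0 - 4\right) + 6\right) = -42 + 7 \left(\left(-3\right) \left(-4\right) + 6\right) = -42 + 7 \left(12 + 6\right) = -42 + 7 \cdot 18 = -42 + 126 = 84$)
$\left(52 - 48\right) + \left(-7\right) \left(-7\right) n = \left(52 - 48\right) + \left(-7\right) \left(-7\right) 84 = \left(52 - 48\right) + 49 \cdot 84 = 4 + 4116 = 4120$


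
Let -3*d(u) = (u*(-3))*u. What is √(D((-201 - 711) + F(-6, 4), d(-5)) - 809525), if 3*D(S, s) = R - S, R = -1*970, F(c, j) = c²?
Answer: I*√7286007/3 ≈ 899.75*I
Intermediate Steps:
R = -970
d(u) = u² (d(u) = -u*(-3)*u/3 = -(-3*u)*u/3 = -(-1)*u² = u²)
D(S, s) = -970/3 - S/3 (D(S, s) = (-970 - S)/3 = -970/3 - S/3)
√(D((-201 - 711) + F(-6, 4), d(-5)) - 809525) = √((-970/3 - ((-201 - 711) + (-6)²)/3) - 809525) = √((-970/3 - (-912 + 36)/3) - 809525) = √((-970/3 - ⅓*(-876)) - 809525) = √((-970/3 + 292) - 809525) = √(-94/3 - 809525) = √(-2428669/3) = I*√7286007/3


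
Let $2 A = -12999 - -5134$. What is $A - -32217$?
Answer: $\frac{56569}{2} \approx 28285.0$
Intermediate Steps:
$A = - \frac{7865}{2}$ ($A = \frac{-12999 - -5134}{2} = \frac{-12999 + 5134}{2} = \frac{1}{2} \left(-7865\right) = - \frac{7865}{2} \approx -3932.5$)
$A - -32217 = - \frac{7865}{2} - -32217 = - \frac{7865}{2} + 32217 = \frac{56569}{2}$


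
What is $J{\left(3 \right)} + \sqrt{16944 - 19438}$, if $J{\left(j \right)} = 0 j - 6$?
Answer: $-6 + i \sqrt{2494} \approx -6.0 + 49.94 i$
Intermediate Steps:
$J{\left(j \right)} = -6$ ($J{\left(j \right)} = 0 - 6 = -6$)
$J{\left(3 \right)} + \sqrt{16944 - 19438} = -6 + \sqrt{16944 - 19438} = -6 + \sqrt{-2494} = -6 + i \sqrt{2494}$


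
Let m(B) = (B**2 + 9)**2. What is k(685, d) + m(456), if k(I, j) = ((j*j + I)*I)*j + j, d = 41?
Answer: 43307572176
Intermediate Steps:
k(I, j) = j + I*j*(I + j**2) (k(I, j) = ((j**2 + I)*I)*j + j = ((I + j**2)*I)*j + j = (I*(I + j**2))*j + j = I*j*(I + j**2) + j = j + I*j*(I + j**2))
m(B) = (9 + B**2)**2
k(685, d) + m(456) = 41*(1 + 685**2 + 685*41**2) + (9 + 456**2)**2 = 41*(1 + 469225 + 685*1681) + (9 + 207936)**2 = 41*(1 + 469225 + 1151485) + 207945**2 = 41*1620711 + 43241123025 = 66449151 + 43241123025 = 43307572176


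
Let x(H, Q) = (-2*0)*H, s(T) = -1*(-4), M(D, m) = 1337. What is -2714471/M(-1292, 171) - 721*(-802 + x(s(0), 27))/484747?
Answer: -1315058564283/648106739 ≈ -2029.1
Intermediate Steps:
s(T) = 4
x(H, Q) = 0 (x(H, Q) = 0*H = 0)
-2714471/M(-1292, 171) - 721*(-802 + x(s(0), 27))/484747 = -2714471/1337 - 721*(-802 + 0)/484747 = -2714471*1/1337 - 721*(-802)*(1/484747) = -2714471/1337 + 578242*(1/484747) = -2714471/1337 + 578242/484747 = -1315058564283/648106739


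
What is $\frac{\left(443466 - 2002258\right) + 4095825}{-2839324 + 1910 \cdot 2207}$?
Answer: $\frac{2537033}{1376046} \approx 1.8437$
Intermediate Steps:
$\frac{\left(443466 - 2002258\right) + 4095825}{-2839324 + 1910 \cdot 2207} = \frac{-1558792 + 4095825}{-2839324 + 4215370} = \frac{2537033}{1376046}$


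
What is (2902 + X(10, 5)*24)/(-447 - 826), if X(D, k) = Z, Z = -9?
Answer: -2686/1273 ≈ -2.1100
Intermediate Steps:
X(D, k) = -9
(2902 + X(10, 5)*24)/(-447 - 826) = (2902 - 9*24)/(-447 - 826) = (2902 - 216)/(-1273) = 2686*(-1/1273) = -2686/1273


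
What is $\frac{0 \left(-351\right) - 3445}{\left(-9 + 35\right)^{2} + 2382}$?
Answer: $- \frac{3445}{3058} \approx -1.1266$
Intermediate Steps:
$\frac{0 \left(-351\right) - 3445}{\left(-9 + 35\right)^{2} + 2382} = \frac{0 - 3445}{26^{2} + 2382} = - \frac{3445}{676 + 2382} = - \frac{3445}{3058}$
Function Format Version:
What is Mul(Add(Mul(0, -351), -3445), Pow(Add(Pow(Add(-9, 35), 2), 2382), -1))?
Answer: Rational(-3445, 3058) ≈ -1.1266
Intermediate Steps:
Mul(Add(Mul(0, -351), -3445), Pow(Add(Pow(Add(-9, 35), 2), 2382), -1)) = Mul(Add(0, -3445), Pow(Add(Pow(26, 2), 2382), -1)) = Mul(-3445, Pow(Add(676, 2382), -1)) = Mul(-3445, Pow(3058, -1)) = Mul(-3445, Rational(1, 3058)) = Rational(-3445, 3058)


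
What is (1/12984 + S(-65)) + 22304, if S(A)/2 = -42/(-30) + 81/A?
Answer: 3764788717/168792 ≈ 22304.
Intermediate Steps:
S(A) = 14/5 + 162/A (S(A) = 2*(-42/(-30) + 81/A) = 2*(-42*(-1/30) + 81/A) = 2*(7/5 + 81/A) = 14/5 + 162/A)
(1/12984 + S(-65)) + 22304 = (1/12984 + (14/5 + 162/(-65))) + 22304 = (1/12984 + (14/5 + 162*(-1/65))) + 22304 = (1/12984 + (14/5 - 162/65)) + 22304 = (1/12984 + 4/13) + 22304 = 51949/168792 + 22304 = 3764788717/168792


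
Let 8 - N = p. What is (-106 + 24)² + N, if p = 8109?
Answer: -1377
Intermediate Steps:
N = -8101 (N = 8 - 1*8109 = 8 - 8109 = -8101)
(-106 + 24)² + N = (-106 + 24)² - 8101 = (-82)² - 8101 = 6724 - 8101 = -1377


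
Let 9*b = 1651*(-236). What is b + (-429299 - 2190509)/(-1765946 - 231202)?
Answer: -64844764988/1497861 ≈ -43292.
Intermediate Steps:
b = -389636/9 (b = (1651*(-236))/9 = (1/9)*(-389636) = -389636/9 ≈ -43293.)
b + (-429299 - 2190509)/(-1765946 - 231202) = -389636/9 + (-429299 - 2190509)/(-1765946 - 231202) = -389636/9 - 2619808/(-1997148) = -389636/9 - 2619808*(-1/1997148) = -389636/9 + 654952/499287 = -64844764988/1497861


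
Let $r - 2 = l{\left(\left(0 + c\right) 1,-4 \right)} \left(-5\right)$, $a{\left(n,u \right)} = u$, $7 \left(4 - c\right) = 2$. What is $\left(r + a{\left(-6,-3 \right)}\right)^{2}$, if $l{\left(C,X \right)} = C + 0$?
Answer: $\frac{18769}{49} \approx 383.04$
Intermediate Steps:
$c = \frac{26}{7}$ ($c = 4 - \frac{2}{7} = \frac{26}{7} \approx 3.7143$)
$l{\left(C,X \right)} = C$
$r = - \frac{116}{7}$ ($r = 2 + \left(0 + \frac{26}{7}\right) 1 \left(-5\right) = 2 + \frac{26}{7} \cdot 1 \left(-5\right) = 2 + \frac{26}{7} \left(-5\right) = 2 - \frac{130}{7} = - \frac{116}{7} \approx -16.571$)
$\left(r + a{\left(-6,-3 \right)}\right)^{2} = \left(- \frac{116}{7} - 3\right)^{2} = \left(- \frac{137}{7}\right)^{2} = \frac{18769}{49}$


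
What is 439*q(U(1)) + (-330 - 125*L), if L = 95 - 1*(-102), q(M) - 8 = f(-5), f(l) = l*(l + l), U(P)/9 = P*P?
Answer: 507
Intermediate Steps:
U(P) = 9*P**2 (U(P) = 9*(P*P) = 9*P**2)
f(l) = 2*l**2 (f(l) = l*(2*l) = 2*l**2)
q(M) = 58 (q(M) = 8 + 2*(-5)**2 = 8 + 2*25 = 8 + 50 = 58)
L = 197 (L = 95 + 102 = 197)
439*q(U(1)) + (-330 - 125*L) = 439*58 + (-330 - 125*197) = 25462 + (-330 - 24625) = 25462 - 24955 = 507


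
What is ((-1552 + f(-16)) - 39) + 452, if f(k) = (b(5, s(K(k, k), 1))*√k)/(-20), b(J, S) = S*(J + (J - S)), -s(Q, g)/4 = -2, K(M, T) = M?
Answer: -1139 - 16*I/5 ≈ -1139.0 - 3.2*I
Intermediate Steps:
s(Q, g) = 8 (s(Q, g) = -4*(-2) = 8)
b(J, S) = S*(-S + 2*J)
f(k) = -4*√k/5 (f(k) = ((8*(-1*8 + 2*5))*√k)/(-20) = ((8*(-8 + 10))*√k)*(-1/20) = ((8*2)*√k)*(-1/20) = (16*√k)*(-1/20) = -4*√k/5)
((-1552 + f(-16)) - 39) + 452 = ((-1552 - 16*I/5) - 39) + 452 = (-1591 - 16*I/5) + 452 = -1139 - 16*I/5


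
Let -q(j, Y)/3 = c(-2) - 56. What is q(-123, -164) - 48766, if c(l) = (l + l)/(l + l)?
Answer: -48601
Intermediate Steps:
c(l) = 1 (c(l) = (2*l)/((2*l)) = (2*l)*(1/(2*l)) = 1)
q(j, Y) = 165 (q(j, Y) = -3*(1 - 56) = -3*(-55) = 165)
q(-123, -164) - 48766 = 165 - 48766 = -48601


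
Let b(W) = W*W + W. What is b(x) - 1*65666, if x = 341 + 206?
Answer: 234090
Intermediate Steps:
x = 547
b(W) = W + W² (b(W) = W² + W = W + W²)
b(x) - 1*65666 = 547*(1 + 547) - 1*65666 = 547*548 - 65666 = 299756 - 65666 = 234090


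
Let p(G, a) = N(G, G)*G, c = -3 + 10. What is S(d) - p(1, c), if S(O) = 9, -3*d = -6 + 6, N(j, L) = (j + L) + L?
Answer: 6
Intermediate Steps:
N(j, L) = j + 2*L (N(j, L) = (L + j) + L = j + 2*L)
d = 0 (d = -(-6 + 6)/3 = -⅓*0 = 0)
c = 7
p(G, a) = 3*G² (p(G, a) = (G + 2*G)*G = (3*G)*G = 3*G²)
S(d) - p(1, c) = 9 - 3*1² = 9 - 3 = 6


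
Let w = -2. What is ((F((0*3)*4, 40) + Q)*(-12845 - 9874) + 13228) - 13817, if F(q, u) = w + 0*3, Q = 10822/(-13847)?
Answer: 866889121/13847 ≈ 62605.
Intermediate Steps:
Q = -10822/13847 (Q = 10822*(-1/13847) = -10822/13847 ≈ -0.78154)
F(q, u) = -2 (F(q, u) = -2 + 0*3 = -2 + 0 = -2)
((F((0*3)*4, 40) + Q)*(-12845 - 9874) + 13228) - 13817 = ((-2 - 10822/13847)*(-12845 - 9874) + 13228) - 13817 = (-38516/13847*(-22719) + 13228) - 13817 = (875045004/13847 + 13228) - 13817 = 1058213120/13847 - 13817 = 866889121/13847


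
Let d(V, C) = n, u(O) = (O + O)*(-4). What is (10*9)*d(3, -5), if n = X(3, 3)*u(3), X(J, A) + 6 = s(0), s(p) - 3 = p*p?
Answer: 6480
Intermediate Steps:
s(p) = 3 + p² (s(p) = 3 + p*p = 3 + p²)
X(J, A) = -3 (X(J, A) = -6 + (3 + 0²) = -6 + (3 + 0) = -6 + 3 = -3)
u(O) = -8*O (u(O) = (2*O)*(-4) = -8*O)
n = 72 (n = -(-24)*3 = -3*(-24) = 72)
d(V, C) = 72
(10*9)*d(3, -5) = (10*9)*72 = 90*72 = 6480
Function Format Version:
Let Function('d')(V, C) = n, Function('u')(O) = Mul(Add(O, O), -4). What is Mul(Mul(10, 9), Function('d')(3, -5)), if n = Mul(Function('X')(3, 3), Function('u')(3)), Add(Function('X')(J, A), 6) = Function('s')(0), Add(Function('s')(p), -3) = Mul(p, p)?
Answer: 6480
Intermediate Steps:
Function('s')(p) = Add(3, Pow(p, 2)) (Function('s')(p) = Add(3, Mul(p, p)) = Add(3, Pow(p, 2)))
Function('X')(J, A) = -3 (Function('X')(J, A) = Add(-6, Add(3, Pow(0, 2))) = Add(-6, Add(3, 0)) = Add(-6, 3) = -3)
Function('u')(O) = Mul(-8, O) (Function('u')(O) = Mul(Mul(2, O), -4) = Mul(-8, O))
n = 72 (n = Mul(-3, Mul(-8, 3)) = Mul(-3, -24) = 72)
Function('d')(V, C) = 72
Mul(Mul(10, 9), Function('d')(3, -5)) = Mul(Mul(10, 9), 72) = Mul(90, 72) = 6480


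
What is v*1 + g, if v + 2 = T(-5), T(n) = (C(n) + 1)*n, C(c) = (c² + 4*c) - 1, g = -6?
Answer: -33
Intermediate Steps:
C(c) = -1 + c² + 4*c
T(n) = n*(n² + 4*n) (T(n) = ((-1 + n² + 4*n) + 1)*n = (n² + 4*n)*n = n*(n² + 4*n))
v = -27 (v = -2 + (-5)²*(4 - 5) = -2 + 25*(-1) = -2 - 25 = -27)
v*1 + g = -27*1 - 6 = -27 - 6 = -33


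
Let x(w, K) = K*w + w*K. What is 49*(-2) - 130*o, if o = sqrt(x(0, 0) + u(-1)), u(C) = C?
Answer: -98 - 130*I ≈ -98.0 - 130.0*I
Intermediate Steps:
x(w, K) = 2*K*w (x(w, K) = K*w + K*w = 2*K*w)
o = I (o = sqrt(2*0*0 - 1) = sqrt(0 - 1) = sqrt(-1) = I ≈ 1.0*I)
49*(-2) - 130*o = 49*(-2) - 130*I = -98 - 130*I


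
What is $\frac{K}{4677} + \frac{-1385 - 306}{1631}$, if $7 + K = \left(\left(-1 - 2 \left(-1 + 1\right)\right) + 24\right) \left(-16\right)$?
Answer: $- \frac{2840144}{2542729} \approx -1.117$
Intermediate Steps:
$K = -375$ ($K = -7 + \left(\left(-1 - 2 \left(-1 + 1\right)\right) + 24\right) \left(-16\right) = -7 + \left(\left(-1 - 0\right) + 24\right) \left(-16\right) = -7 + \left(\left(-1 + 0\right) + 24\right) \left(-16\right) = -7 + \left(-1 + 24\right) \left(-16\right) = -7 + 23 \left(-16\right) = -7 - 368 = -375$)
$\frac{K}{4677} + \frac{-1385 - 306}{1631} = - \frac{375}{4677} + \frac{-1385 - 306}{1631} = \left(-375\right) \frac{1}{4677} - \frac{1691}{1631} = - \frac{125}{1559} - \frac{1691}{1631} = - \frac{2840144}{2542729}$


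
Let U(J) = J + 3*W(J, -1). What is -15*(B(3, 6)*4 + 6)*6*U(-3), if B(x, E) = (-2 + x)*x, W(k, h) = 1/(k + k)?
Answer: 5670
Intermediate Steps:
W(k, h) = 1/(2*k)
B(x, E) = x*(-2 + x)
U(J) = J + 3/(2*J) (U(J) = J + 3*(1/(2*J)) = J + 3/(2*J))
-15*(B(3, 6)*4 + 6)*6*U(-3) = -15*((3*(-2 + 3))*4 + 6)*6*(-3 + (3/2)/(-3)) = -15*((3*1)*4 + 6)*6*(-3 + (3/2)*(-1/3)) = -15*(3*4 + 6)*6*(-3 - 1/2) = -15*(12 + 6)*6*(-7)/2 = -15*18*6*(-7)/2 = -1620*(-7)/2 = -15*(-378) = 5670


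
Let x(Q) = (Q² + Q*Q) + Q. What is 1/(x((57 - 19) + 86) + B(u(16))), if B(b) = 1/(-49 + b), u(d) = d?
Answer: 33/1018907 ≈ 3.2388e-5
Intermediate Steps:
x(Q) = Q + 2*Q² (x(Q) = (Q² + Q²) + Q = 2*Q² + Q = Q + 2*Q²)
1/(x((57 - 19) + 86) + B(u(16))) = 1/(((57 - 19) + 86)*(1 + 2*((57 - 19) + 86)) + 1/(-49 + 16)) = 1/((38 + 86)*(1 + 2*(38 + 86)) + 1/(-33)) = 1/(124*(1 + 2*124) - 1/33) = 1/(124*(1 + 248) - 1/33) = 1/(124*249 - 1/33) = 1/(30876 - 1/33) = 1/(1018907/33) = 33/1018907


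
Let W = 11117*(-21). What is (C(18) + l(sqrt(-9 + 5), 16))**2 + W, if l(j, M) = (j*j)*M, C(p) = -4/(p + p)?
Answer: -18577088/81 ≈ -2.2935e+5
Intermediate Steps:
C(p) = -2/p (C(p) = -4/(2*p) = (1/(2*p))*(-4) = -2/p)
l(j, M) = M*j**2 (l(j, M) = j**2*M = M*j**2)
W = -233457
(C(18) + l(sqrt(-9 + 5), 16))**2 + W = (-2/18 + 16*(sqrt(-9 + 5))**2)**2 - 233457 = (-2*1/18 + 16*(sqrt(-4))**2)**2 - 233457 = (-1/9 + 16*(2*I)**2)**2 - 233457 = (-1/9 + 16*(-4))**2 - 233457 = (-1/9 - 64)**2 - 233457 = (-577/9)**2 - 233457 = 332929/81 - 233457 = -18577088/81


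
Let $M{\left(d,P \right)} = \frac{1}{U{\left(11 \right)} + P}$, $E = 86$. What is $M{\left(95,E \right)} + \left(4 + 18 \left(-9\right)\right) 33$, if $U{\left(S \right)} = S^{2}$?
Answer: $- \frac{1079297}{207} \approx -5214.0$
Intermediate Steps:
$M{\left(d,P \right)} = \frac{1}{121 + P}$ ($M{\left(d,P \right)} = \frac{1}{11^{2} + P} = \frac{1}{121 + P}$)
$M{\left(95,E \right)} + \left(4 + 18 \left(-9\right)\right) 33 = \frac{1}{121 + 86} + \left(4 + 18 \left(-9\right)\right) 33 = \frac{1}{207} + \left(4 - 162\right) 33 = \frac{1}{207} - 5214 = - \frac{1079297}{207}$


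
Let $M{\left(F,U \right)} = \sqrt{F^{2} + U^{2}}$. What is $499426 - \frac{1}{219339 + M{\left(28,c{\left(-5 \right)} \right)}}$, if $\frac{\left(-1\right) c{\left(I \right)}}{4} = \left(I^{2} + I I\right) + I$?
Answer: $\frac{24027166978695623}{48109563737} + \frac{4 \sqrt{2074}}{48109563737} \approx 4.9943 \cdot 10^{5}$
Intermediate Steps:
$c{\left(I \right)} = - 8 I^{2} - 4 I$ ($c{\left(I \right)} = - 4 \left(\left(I^{2} + I I\right) + I\right) = - 4 \left(\left(I^{2} + I^{2}\right) + I\right) = - 4 \left(2 I^{2} + I\right) = - 4 \left(I + 2 I^{2}\right) = - 8 I^{2} - 4 I$)
$499426 - \frac{1}{219339 + M{\left(28,c{\left(-5 \right)} \right)}} = 499426 - \frac{1}{219339 + \sqrt{28^{2} + \left(\left(-4\right) \left(-5\right) \left(1 + 2 \left(-5\right)\right)\right)^{2}}} = 499426 - \frac{1}{219339 + \sqrt{784 + \left(\left(-4\right) \left(-5\right) \left(1 - 10\right)\right)^{2}}} = 499426 - \frac{1}{219339 + \sqrt{784 + \left(\left(-4\right) \left(-5\right) \left(-9\right)\right)^{2}}} = 499426 - \frac{1}{219339 + \sqrt{784 + \left(-180\right)^{2}}} = 499426 - \frac{1}{219339 + \sqrt{784 + 32400}} = 499426 - \frac{1}{219339 + \sqrt{33184}} = 499426 - \frac{1}{219339 + 4 \sqrt{2074}}$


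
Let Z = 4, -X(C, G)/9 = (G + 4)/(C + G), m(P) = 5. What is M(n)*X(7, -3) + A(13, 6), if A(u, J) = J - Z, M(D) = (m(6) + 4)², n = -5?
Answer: -721/4 ≈ -180.25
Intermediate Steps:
X(C, G) = -9*(4 + G)/(C + G) (X(C, G) = -9*(G + 4)/(C + G) = -9*(4 + G)/(C + G))
M(D) = 81 (M(D) = (5 + 4)² = 9² = 81)
A(u, J) = -4 + J (A(u, J) = J - 1*4 = J - 4 = -4 + J)
M(n)*X(7, -3) + A(13, 6) = 81*(9*(-4 - 1*(-3))/(7 - 3)) + (-4 + 6) = 81*(9*(-4 + 3)/4) + 2 = 81*(9*(¼)*(-1)) + 2 = 81*(-9/4) + 2 = -729/4 + 2 = -721/4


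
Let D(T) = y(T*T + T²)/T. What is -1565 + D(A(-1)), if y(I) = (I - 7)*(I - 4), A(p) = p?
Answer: -1575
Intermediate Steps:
y(I) = (-7 + I)*(-4 + I)
D(T) = (28 - 22*T² + 4*T⁴)/T (D(T) = (28 + (T*T + T²)² - 11*(T*T + T²))/T = (28 + (T² + T²)² - 11*(T² + T²))/T = (28 + (2*T²)² - 22*T²)/T = (28 + 4*T⁴ - 22*T²)/T = (28 - 22*T² + 4*T⁴)/T)
-1565 + D(A(-1)) = -1565 + (-22*(-1) + 4*(-1)³ + 28/(-1)) = -1565 + (22 + 4*(-1) + 28*(-1)) = -1565 + (22 - 4 - 28) = -1565 - 10 = -1575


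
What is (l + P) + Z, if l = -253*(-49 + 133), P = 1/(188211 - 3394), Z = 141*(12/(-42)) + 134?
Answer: -27372876229/1293719 ≈ -21158.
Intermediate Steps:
Z = 656/7 (Z = 141*(12*(-1/42)) + 134 = 141*(-2/7) + 134 = -282/7 + 134 = 656/7 ≈ 93.714)
P = 1/184817 ≈ 5.4108e-6
l = -21252 (l = -253*84 = -21252)
(l + P) + Z = (-21252 + 1/184817) + 656/7 = -3927730883/184817 + 656/7 = -27372876229/1293719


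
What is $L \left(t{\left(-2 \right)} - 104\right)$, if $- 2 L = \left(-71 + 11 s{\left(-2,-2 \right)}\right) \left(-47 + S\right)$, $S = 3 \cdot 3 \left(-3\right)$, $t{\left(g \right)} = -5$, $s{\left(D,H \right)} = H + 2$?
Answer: $286343$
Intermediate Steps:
$s{\left(D,H \right)} = 2 + H$
$S = -27$ ($S = 9 \left(-3\right) = -27$)
$L = -2627$ ($L = - \frac{\left(-71 + 11 \left(2 - 2\right)\right) \left(-47 - 27\right)}{2} = - \frac{\left(-71 + 11 \cdot 0\right) \left(-74\right)}{2} = - \frac{\left(-71 + 0\right) \left(-74\right)}{2} = - \frac{\left(-71\right) \left(-74\right)}{2} = \left(- \frac{1}{2}\right) 5254 = -2627$)
$L \left(t{\left(-2 \right)} - 104\right) = - 2627 \left(-5 - 104\right) = \left(-2627\right) \left(-109\right) = 286343$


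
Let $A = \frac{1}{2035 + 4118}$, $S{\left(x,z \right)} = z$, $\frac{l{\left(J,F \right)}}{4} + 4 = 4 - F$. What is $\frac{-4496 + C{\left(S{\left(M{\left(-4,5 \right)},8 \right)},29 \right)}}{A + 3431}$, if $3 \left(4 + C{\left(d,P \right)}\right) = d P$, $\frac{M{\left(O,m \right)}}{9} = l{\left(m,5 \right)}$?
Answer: $- \frac{6803167}{5277736} \approx -1.289$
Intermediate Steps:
$l{\left(J,F \right)} = - 4 F$ ($l{\left(J,F \right)} = -16 + 4 \left(4 - F\right) = -16 - \left(-16 + 4 F\right) = - 4 F$)
$M{\left(O,m \right)} = -180$ ($M{\left(O,m \right)} = 9 \left(\left(-4\right) 5\right) = 9 \left(-20\right) = -180$)
$C{\left(d,P \right)} = -4 + \frac{P d}{3}$ ($C{\left(d,P \right)} = -4 + \frac{d P}{3} = -4 + \frac{P d}{3}$)
$A = \frac{1}{6153} \approx 0.00016252$
$\frac{-4496 + C{\left(S{\left(M{\left(-4,5 \right)},8 \right)},29 \right)}}{A + 3431} = \frac{-4496 - \left(4 - \frac{232}{3}\right)}{\frac{1}{6153} + 3431} = \frac{-4496 + \left(-4 + \frac{232}{3}\right)}{\frac{21110944}{6153}} = \left(-4496 + \frac{220}{3}\right) \frac{6153}{21110944} = \left(- \frac{13268}{3}\right) \frac{6153}{21110944} = - \frac{6803167}{5277736}$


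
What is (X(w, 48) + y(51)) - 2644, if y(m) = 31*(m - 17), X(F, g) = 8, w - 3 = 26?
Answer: -1582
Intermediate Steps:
w = 29 (w = 3 + 26 = 29)
y(m) = -527 + 31*m (y(m) = 31*(-17 + m) = -527 + 31*m)
(X(w, 48) + y(51)) - 2644 = (8 + (-527 + 31*51)) - 2644 = (8 + (-527 + 1581)) - 2644 = (8 + 1054) - 2644 = 1062 - 2644 = -1582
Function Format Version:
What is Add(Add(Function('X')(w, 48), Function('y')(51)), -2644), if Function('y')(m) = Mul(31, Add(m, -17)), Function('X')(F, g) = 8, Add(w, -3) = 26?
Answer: -1582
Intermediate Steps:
w = 29 (w = Add(3, 26) = 29)
Function('y')(m) = Add(-527, Mul(31, m)) (Function('y')(m) = Mul(31, Add(-17, m)) = Add(-527, Mul(31, m)))
Add(Add(Function('X')(w, 48), Function('y')(51)), -2644) = Add(Add(8, Add(-527, Mul(31, 51))), -2644) = Add(Add(8, Add(-527, 1581)), -2644) = Add(Add(8, 1054), -2644) = Add(1062, -2644) = -1582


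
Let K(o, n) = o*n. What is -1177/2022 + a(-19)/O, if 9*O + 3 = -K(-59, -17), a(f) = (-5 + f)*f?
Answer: -4741175/1017066 ≈ -4.6616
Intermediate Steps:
a(f) = f*(-5 + f)
K(o, n) = n*o
O = -1006/9 (O = -⅓ + (-(-17)*(-59))/9 = -⅓ + (-1*1003)/9 = -⅓ + (⅑)*(-1003) = -⅓ - 1003/9 = -1006/9 ≈ -111.78)
-1177/2022 + a(-19)/O = -1177/2022 + (-19*(-5 - 19))/(-1006/9) = -1177*1/2022 - 19*(-24)*(-9/1006) = -1177/2022 + 456*(-9/1006) = -1177/2022 - 2052/503 = -4741175/1017066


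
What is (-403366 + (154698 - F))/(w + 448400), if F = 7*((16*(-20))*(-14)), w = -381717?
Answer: -280028/66683 ≈ -4.1994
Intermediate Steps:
F = 31360 (F = 7*(-320*(-14)) = 7*4480 = 31360)
(-403366 + (154698 - F))/(w + 448400) = (-403366 + (154698 - 1*31360))/(-381717 + 448400) = (-403366 + (154698 - 31360))/66683 = (-403366 + 123338)*(1/66683) = -280028*1/66683 = -280028/66683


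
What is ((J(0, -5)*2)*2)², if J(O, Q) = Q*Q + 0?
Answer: 10000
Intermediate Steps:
J(O, Q) = Q² (J(O, Q) = Q² + 0 = Q²)
((J(0, -5)*2)*2)² = (((-5)²*2)*2)² = ((25*2)*2)² = (50*2)² = 100² = 10000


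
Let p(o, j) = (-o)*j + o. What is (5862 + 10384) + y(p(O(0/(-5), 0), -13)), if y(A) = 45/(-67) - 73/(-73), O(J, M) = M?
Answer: 1088504/67 ≈ 16246.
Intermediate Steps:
p(o, j) = o - j*o (p(o, j) = -j*o + o = o - j*o)
y(A) = 22/67 (y(A) = 45*(-1/67) - 73*(-1/73) = -45/67 + 1 = 22/67)
(5862 + 10384) + y(p(O(0/(-5), 0), -13)) = (5862 + 10384) + 22/67 = 16246 + 22/67 = 1088504/67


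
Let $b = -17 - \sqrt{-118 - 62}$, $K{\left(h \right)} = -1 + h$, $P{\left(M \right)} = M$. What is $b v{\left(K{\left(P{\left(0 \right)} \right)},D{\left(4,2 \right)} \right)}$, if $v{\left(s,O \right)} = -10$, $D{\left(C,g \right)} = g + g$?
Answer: $170 + 60 i \sqrt{5} \approx 170.0 + 134.16 i$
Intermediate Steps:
$D{\left(C,g \right)} = 2 g$
$b = -17 - 6 i \sqrt{5}$ ($b = -17 - \sqrt{-180} = -17 - 6 i \sqrt{5} \approx -17.0 - 13.416 i$)
$b v{\left(K{\left(P{\left(0 \right)} \right)},D{\left(4,2 \right)} \right)} = \left(-17 - 6 i \sqrt{5}\right) \left(-10\right) = 170 + 60 i \sqrt{5}$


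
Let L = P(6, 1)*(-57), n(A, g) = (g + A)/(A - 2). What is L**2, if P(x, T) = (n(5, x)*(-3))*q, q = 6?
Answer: 14152644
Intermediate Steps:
n(A, g) = (A + g)/(-2 + A)
P(x, T) = -30 - 6*x (P(x, T) = (((5 + x)/(-2 + 5))*(-3))*6 = (((5 + x)/3)*(-3))*6 = ((5/3 + x/3)*(-3))*6 = (-5 - x)*6 = -30 - 6*x)
L = 3762 (L = (-30 - 6*6)*(-57) = (-30 - 36)*(-57) = -66*(-57) = 3762)
L**2 = 3762**2 = 14152644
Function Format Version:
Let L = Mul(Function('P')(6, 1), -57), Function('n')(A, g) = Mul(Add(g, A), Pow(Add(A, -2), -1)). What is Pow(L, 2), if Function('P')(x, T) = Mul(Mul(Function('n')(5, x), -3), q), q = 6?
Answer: 14152644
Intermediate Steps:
Function('n')(A, g) = Mul(Pow(Add(-2, A), -1), Add(A, g)) (Function('n')(A, g) = Mul(Add(A, g), Pow(Add(-2, A), -1)) = Mul(Pow(Add(-2, A), -1), Add(A, g)))
Function('P')(x, T) = Add(-30, Mul(-6, x)) (Function('P')(x, T) = Mul(Mul(Mul(Pow(Add(-2, 5), -1), Add(5, x)), -3), 6) = Mul(Mul(Mul(Pow(3, -1), Add(5, x)), -3), 6) = Mul(Mul(Mul(Rational(1, 3), Add(5, x)), -3), 6) = Mul(Mul(Add(Rational(5, 3), Mul(Rational(1, 3), x)), -3), 6) = Mul(Add(-5, Mul(-1, x)), 6) = Add(-30, Mul(-6, x)))
L = 3762 (L = Mul(Add(-30, Mul(-6, 6)), -57) = Mul(Add(-30, -36), -57) = Mul(-66, -57) = 3762)
Pow(L, 2) = Pow(3762, 2) = 14152644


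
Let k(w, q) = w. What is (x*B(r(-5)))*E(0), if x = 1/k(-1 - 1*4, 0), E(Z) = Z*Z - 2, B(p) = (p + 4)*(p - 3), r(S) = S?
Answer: 16/5 ≈ 3.2000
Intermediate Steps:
B(p) = (-3 + p)*(4 + p) (B(p) = (4 + p)*(-3 + p) = (-3 + p)*(4 + p))
E(Z) = -2 + Z² (E(Z) = Z² - 2 = -2 + Z²)
x = -⅕ (x = 1/(-1 - 1*4) = 1/(-1 - 4) = 1/(-5) = -⅕ ≈ -0.20000)
(x*B(r(-5)))*E(0) = (-(-12 - 5 + (-5)²)/5)*(-2 + 0²) = (-(-12 - 5 + 25)/5)*(-2 + 0) = -⅕*8*(-2) = -8/5*(-2) = 16/5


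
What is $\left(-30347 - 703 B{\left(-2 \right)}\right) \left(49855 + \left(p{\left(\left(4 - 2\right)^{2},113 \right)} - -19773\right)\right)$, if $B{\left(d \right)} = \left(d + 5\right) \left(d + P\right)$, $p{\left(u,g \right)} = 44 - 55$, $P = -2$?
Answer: $-1525378087$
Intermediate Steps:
$p{\left(u,g \right)} = -11$ ($p{\left(u,g \right)} = 44 - 55 = -11$)
$B{\left(d \right)} = \left(-2 + d\right) \left(5 + d\right)$ ($B{\left(d \right)} = \left(d + 5\right) \left(d - 2\right) = \left(5 + d\right) \left(-2 + d\right) = \left(-2 + d\right) \left(5 + d\right)$)
$\left(-30347 - 703 B{\left(-2 \right)}\right) \left(49855 + \left(p{\left(\left(4 - 2\right)^{2},113 \right)} - -19773\right)\right) = \left(-30347 - 703 \left(-10 + \left(-2\right)^{2} + 3 \left(-2\right)\right)\right) \left(49855 - -19762\right) = \left(-30347 - 703 \left(-10 + 4 - 6\right)\right) \left(49855 + \left(-11 + 19773\right)\right) = \left(-30347 - -8436\right) \left(49855 + 19762\right) = \left(-30347 + 8436\right) 69617 = \left(-21911\right) 69617 = -1525378087$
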